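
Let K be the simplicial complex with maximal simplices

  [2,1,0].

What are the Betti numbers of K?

We work with the vertex ordering 0 < 1 < 2. The simplices of K, each written with vertices in increasing order, are:

  0-simplices (3): [0], [1], [2]
  1-simplices (3): [0,1], [0,2], [1,2]
  2-simplices (1): [0,1,2]

giving chain groups C_0 ≅ Z^3, C_1 ≅ Z^3, C_2 ≅ Z^1.

The boundary map ∂_1: C_1 → C_0 maps an edge to its endpoints' difference, ∂[p,q] = q − p. For instance
  ∂[0,2] = [2] − [0].
The 3×3 boundary matrix has rank 2 and Smith normal form diag(1,1).

The boundary map ∂_2: C_2 → C_1 acts by ∂[p,q,r] = [q,r] − [p,r] + [p,q]. For instance
  ∂[0,1,2] = [1,2] − [0,2] + [0,1].
The 3×1 boundary matrix has rank 1 and Smith normal form diag(1).

Reading off H_k = ker ∂_k / im ∂_{k+1}:

  H_0: rank C_0 − rank ∂_1 = 3 − 2 = 1, and the invariant factors of ∂_1 are all 1, so H_0 = Z.
  H_1: rank ker ∂_1 − rank ∂_2 = (3 − 2) − 1 = 0, and the invariant factors of ∂_2 are all 1, so H_1 = 0.
  H_2: rank ker ∂_2 − rank ∂_3 = (1 − 1) − 0 = 0, and there is no ∂_3, so H_2 = 0.

Hence the Betti numbers are b_0 = 1, b_1 = 0, b_2 = 0.

b_0 = 1, b_1 = 0, b_2 = 0.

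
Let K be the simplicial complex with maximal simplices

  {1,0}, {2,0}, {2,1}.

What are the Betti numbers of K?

Take the total order 0 < 1 < 2 on the vertex set. Then K (dimension 1) consists of the simplices:

  0-simplices (3): [0], [1], [2]
  1-simplices (3): [0,1], [0,2], [1,2]

Hence C_0 ≅ Z^3, C_1 ≅ Z^3.

∂_1: C_1 → C_0 maps an edge to its endpoints' difference, ∂[p,q] = q − p. For instance
  ∂[0,1] = [1] − [0].
The 3×3 boundary matrix has rank 2 and Smith normal form diag(1,1).

Computing H_k = (kernel of ∂_k) / (image of ∂_{k+1}):

  H_0: rank C_0 − rank ∂_1 = 3 − 2 = 1, and the invariant factors of ∂_1 are all 1, so H_0 ≅ Z.
  H_1: rank ker ∂_1 − rank ∂_2 = (3 − 2) − 0 = 1, and there is no ∂_2, so H_1 ≅ Z.

As a check, the Euler characteristic is 3 − 3 = 0, which agrees with 1 − 1 = 0.

Hence the Betti numbers are b_0 = 1, b_1 = 1.

b_0 = 1, b_1 = 1.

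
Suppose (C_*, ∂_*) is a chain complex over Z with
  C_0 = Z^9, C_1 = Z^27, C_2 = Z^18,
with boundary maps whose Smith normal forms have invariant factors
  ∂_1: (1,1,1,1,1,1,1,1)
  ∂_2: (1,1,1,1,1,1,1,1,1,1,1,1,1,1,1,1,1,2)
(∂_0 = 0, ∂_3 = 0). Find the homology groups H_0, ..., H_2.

H_0: b_0 = 9 − 0 − 8 = 1; torsion from ∂_1 factors > 1: none. So H_0 = Z.
H_1: b_1 = 27 − 8 − 18 = 1; torsion from ∂_2 factors > 1: [2]. So H_1 = Z ⊕ Z/2.
H_2: b_2 = 18 − 18 − 0 = 0; torsion from ∂_3 factors > 1: none. So H_2 = 0.

H_0 = Z,  H_1 = Z ⊕ Z/2,  H_2 = 0.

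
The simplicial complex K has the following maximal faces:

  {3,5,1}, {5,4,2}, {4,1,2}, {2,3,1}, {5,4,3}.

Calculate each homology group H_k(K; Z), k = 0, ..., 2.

Order the vertices as 1 < 2 < 3 < 4 < 5. Listing each simplex with vertices in this order, K has dimension 2 with simplices:

  0-simplices (5): [1], [2], [3], [4], [5]
  1-simplices (10): [1,2], [1,3], [1,4], [1,5], [2,3], [2,4], [2,5], [3,4], [3,5], [4,5]
  2-simplices (5): [1,2,3], [1,2,4], [1,3,5], [2,4,5], [3,4,5]

so the chain groups are C_0 ≅ Z^5, C_1 ≅ Z^10, C_2 ≅ Z^5.

The boundary map ∂_1: C_1 → C_0 sends each edge [p,q] (with p < q) to q − p. For instance
  ∂[2,5] = [5] − [2].
This gives a 5×10 integer matrix of rank 4; reducing to Smith normal form yields diagonal entries (1,1,1,1).

∂_2: C_2 → C_1 maps a triangle to the signed sum of its edges. For instance
  ∂[1,2,3] = [2,3] − [1,3] + [1,2],
  ∂[1,2,4] = [2,4] − [1,4] + [1,2].
As a 10×5 matrix over Z this has rank 5, with invariant factors (1,1,1,1,1).

From H_k ≅ ker(∂_k) / im(∂_{k+1}) we obtain:

  H_0: rank C_0 − rank ∂_1 = 5 − 4 = 1, and the invariant factors of ∂_1 are all 1, so H_0 = Z.
  H_1: rank ker ∂_1 − rank ∂_2 = (10 − 4) − 5 = 1, and the invariant factors of ∂_2 are all 1, so H_1 = Z.
  H_2: rank ker ∂_2 − rank ∂_3 = (5 − 5) − 0 = 0, and there is no ∂_3, so H_2 = 0.

As a check, the Euler characteristic is 5 − 10 + 5 = 0, which agrees with 1 − 1 + 0 = 0.

H_0 = Z,  H_1 = Z,  H_2 = 0.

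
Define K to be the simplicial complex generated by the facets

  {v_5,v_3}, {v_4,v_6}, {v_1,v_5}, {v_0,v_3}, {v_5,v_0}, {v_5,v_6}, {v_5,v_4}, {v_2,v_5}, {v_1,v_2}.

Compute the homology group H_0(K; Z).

H_0 ≅ Z.

Take the total order v_0 < v_1 < v_2 < v_3 < v_4 < v_5 < v_6 on the vertex set. Then K (dimension 1) consists of the simplices:

  0-simplices (7): [v_0], [v_1], [v_2], [v_3], [v_4], [v_5], [v_6]
  1-simplices (9): [v_0,v_3], [v_0,v_5], [v_1,v_2], [v_1,v_5], [v_2,v_5], [v_3,v_5], [v_4,v_5], [v_4,v_6], [v_5,v_6]

giving chain groups C_0 ≅ Z^7, C_1 ≅ Z^9.

∂_1: C_1 → C_0 maps an edge to its endpoints' difference, ∂[p,q] = q − p.
The resulting 7×9 matrix has rank 6, and its Smith normal form has invariant factors (1,1,1,1,1,1).

Now H_k = ker ∂_k / im ∂_{k+1}, so:

  H_0: rank C_0 − rank ∂_1 = 7 − 6 = 1, and the invariant factors of ∂_1 are all 1, so H_0 ≅ Z.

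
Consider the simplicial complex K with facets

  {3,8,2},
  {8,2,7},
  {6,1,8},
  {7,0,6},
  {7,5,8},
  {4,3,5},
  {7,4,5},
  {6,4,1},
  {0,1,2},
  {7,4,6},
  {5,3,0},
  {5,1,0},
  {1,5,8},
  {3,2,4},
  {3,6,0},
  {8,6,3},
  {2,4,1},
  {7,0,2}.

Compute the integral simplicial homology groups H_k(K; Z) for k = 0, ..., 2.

H_0 = Z,  H_1 = Z^2,  H_2 = Z.

We work with the vertex ordering 0 < 1 < 2 < 3 < 4 < 5 < 6 < 7 < 8. The simplices of K, each written with vertices in increasing order, are:

  0-simplices (9): [0], [1], [2], [3], [4], [5], [6], [7], [8]
  1-simplices (27): (27 of them)
  2-simplices (18): [0,1,2], [0,1,5], [0,2,7], [0,3,5], [0,3,6], [0,6,7], [1,2,4], [1,4,6], [1,5,8], [1,6,8], [2,3,4], [2,3,8], [2,7,8], [3,4,5], [3,6,8], [4,5,7], [4,6,7], [5,7,8]

Hence C_0 ≅ Z^9, C_1 ≅ Z^27, C_2 ≅ Z^18.

Boundary ∂_1: C_1 → C_0 maps an edge to its endpoints' difference, ∂[p,q] = q − p. For instance
  ∂[3,4] = [4] − [3].
The 9×27 boundary matrix has rank 8 and Smith normal form diag(1,1,1,1,1,1,1,1).

∂_2: C_2 → C_1 maps a triangle to the signed sum of its edges. For instance
  ∂[0,1,5] = [1,5] − [0,5] + [0,1],
  ∂[0,3,6] = [3,6] − [0,6] + [0,3].
The 27×18 boundary matrix has rank 17 and Smith normal form diag(1,1,1,1,1,1,1,1,1,1,1,1,1,1,1,1,1).

Reading off H_k = ker ∂_k / im ∂_{k+1}:

  H_0: rank C_0 − rank ∂_1 = 9 − 8 = 1, and the invariant factors of ∂_1 are all 1, so H_0 = Z.
  H_1: rank ker ∂_1 − rank ∂_2 = (27 − 8) − 17 = 2, and the invariant factors of ∂_2 are all 1, so H_1 = Z^2.
  H_2: rank ker ∂_2 − rank ∂_3 = (18 − 17) − 0 = 1, and there is no ∂_3, so H_2 = Z.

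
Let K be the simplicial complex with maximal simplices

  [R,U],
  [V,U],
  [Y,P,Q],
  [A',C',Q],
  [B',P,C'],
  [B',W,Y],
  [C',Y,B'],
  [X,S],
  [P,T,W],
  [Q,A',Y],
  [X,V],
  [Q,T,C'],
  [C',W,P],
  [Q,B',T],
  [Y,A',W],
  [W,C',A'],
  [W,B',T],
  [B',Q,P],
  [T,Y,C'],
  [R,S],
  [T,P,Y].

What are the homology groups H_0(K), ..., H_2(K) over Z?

Take the total order P < Q < R < S < T < U < V < W < X < Y < A' < B' < C' on the vertex set. Then K (dimension 2) consists of the simplices:

  0-simplices (13): [P], [Q], [R], [S], [T], [U], [V], [W], [X], [Y], [A'], [B'], [C']
  1-simplices (29): (29 of them)
  2-simplices (16): [P,Q,Y], [P,Q,B'], [P,T,W], [P,T,Y], [P,W,C'], [P,B',C'], [Q,T,B'], [Q,T,C'], [Q,Y,A'], [Q,A',C'], [T,W,B'], [T,Y,C'], [W,Y,A'], [W,Y,B'], [W,A',C'], [Y,B',C']

Hence C_0 ≅ Z^13, C_1 ≅ Z^29, C_2 ≅ Z^16.

Boundary ∂_1: C_1 → C_0 is given by ∂[p,q] = [q] − [p]. For instance
  ∂[V,X] = [X] − [V].
The 13×29 boundary matrix has rank 11 and Smith normal form diag(1,1,1,1,1,1,1,1,1,1,1).

Boundary ∂_2: C_2 → C_1 sends each 2-simplex [p,q,r] to [q,r] − [p,r] + [p,q]. For instance
  ∂[W,Y,B'] = [Y,B'] − [W,B'] + [W,Y],
  ∂[P,W,C'] = [W,C'] − [P,C'] + [P,W].
As a 29×16 matrix over Z this has rank 15, with invariant factors (1,1,1,1,1,1,1,1,1,1,1,1,1,1,1).

From H_k ≅ ker(∂_k) / im(∂_{k+1}) we obtain:

  H_0: rank C_0 − rank ∂_1 = 13 − 11 = 2, and the invariant factors of ∂_1 are all 1, so H_0 ≅ Z^2.
  H_1: rank ker ∂_1 − rank ∂_2 = (29 − 11) − 15 = 3, and the invariant factors of ∂_2 are all 1, so H_1 ≅ Z^3.
  H_2: rank ker ∂_2 − rank ∂_3 = (16 − 15) − 0 = 1, and there is no ∂_3, so H_2 ≅ Z.

H_0 ≅ Z^2,  H_1 ≅ Z^3,  H_2 ≅ Z.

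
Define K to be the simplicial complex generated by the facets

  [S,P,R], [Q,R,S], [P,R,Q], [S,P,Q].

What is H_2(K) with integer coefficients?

Fix the vertex order P < Q < R < S and write every simplex with vertices in increasing order. Then dim K = 2 and the simplices of K are:

  0-simplices (4): P, Q, R, S
  1-simplices (6): PQ, PR, PS, QR, QS, RS
  2-simplices (4): PQR, PQS, PRS, QRS

Hence C_0 ≅ Z^4, C_1 ≅ Z^6, C_2 ≅ Z^4.

The boundary map ∂_1: C_1 → C_0 is given by ∂[p,q] = [q] − [p].
The 4×6 boundary matrix has rank 3 and Smith normal form diag(1,1,1).

The boundary map ∂_2: C_2 → C_1 sends each 2-simplex [p,q,r] to [q,r] − [p,r] + [p,q]. For instance
  ∂QRS = RS − QS + QR,
  ∂PQR = QR − PR + PQ.
The 6×4 boundary matrix has rank 3 and Smith normal form diag(1,1,1).

Computing H_k = (kernel of ∂_k) / (image of ∂_{k+1}):

  H_2: rank ker ∂_2 − rank ∂_3 = (4 − 3) − 0 = 1, and there is no ∂_3, so H_2 ≅ Z.

H_2 = Z.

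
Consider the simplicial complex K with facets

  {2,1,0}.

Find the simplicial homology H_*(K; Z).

H_0 = Z,  H_1 = 0,  H_2 = 0.

Order the vertices as 0 < 1 < 2. Listing each simplex with vertices in this order, K has dimension 2 with simplices:

  0-simplices (3): [0], [1], [2]
  1-simplices (3): [0,1], [0,2], [1,2]
  2-simplices (1): [0,1,2]

so the chain groups are C_0 ≅ Z^3, C_1 ≅ Z^3, C_2 ≅ Z^1.

The boundary map ∂_1: C_1 → C_0 sends each edge [p,q] (with p < q) to q − p. For instance
  ∂[1,2] = [2] − [1].
The resulting 3×3 matrix has rank 2, and its Smith normal form has invariant factors (1,1).

Boundary ∂_2: C_2 → C_1 maps a triangle to the signed sum of its edges. For instance
  ∂[0,1,2] = [1,2] − [0,2] + [0,1].
As a 3×1 matrix over Z this has rank 1, with invariant factors (1).

Now H_k = ker ∂_k / im ∂_{k+1}, so:

  H_0: rank C_0 − rank ∂_1 = 3 − 2 = 1, and the invariant factors of ∂_1 are all 1, so H_0 = Z.
  H_1: rank ker ∂_1 − rank ∂_2 = (3 − 2) − 1 = 0, and the invariant factors of ∂_2 are all 1, so H_1 = 0.
  H_2: rank ker ∂_2 − rank ∂_3 = (1 − 1) − 0 = 0, and there is no ∂_3, so H_2 = 0.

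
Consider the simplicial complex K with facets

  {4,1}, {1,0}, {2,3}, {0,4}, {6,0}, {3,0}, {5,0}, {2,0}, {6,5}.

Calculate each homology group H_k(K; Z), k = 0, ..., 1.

H_0 = Z,  H_1 = Z^3.

Fix the vertex order 0 < 1 < 2 < 3 < 4 < 5 < 6 and write every simplex with vertices in increasing order. Then dim K = 1 and the simplices of K are:

  0-simplices (7): [0], [1], [2], [3], [4], [5], [6]
  1-simplices (9): [0,1], [0,2], [0,3], [0,4], [0,5], [0,6], [1,4], [2,3], [5,6]

so the chain groups are C_0 ≅ Z^7, C_1 ≅ Z^9.

∂_1: C_1 → C_0 is given by ∂[p,q] = [q] − [p]. For instance
  ∂[2,3] = [3] − [2].
This gives a 7×9 integer matrix of rank 6; reducing to Smith normal form yields diagonal entries (1,1,1,1,1,1).

Reading off H_k = ker ∂_k / im ∂_{k+1}:

  H_0: rank C_0 − rank ∂_1 = 7 − 6 = 1, and the invariant factors of ∂_1 are all 1, so H_0 ≅ Z.
  H_1: rank ker ∂_1 − rank ∂_2 = (9 − 6) − 0 = 3, and there is no ∂_2, so H_1 ≅ Z^3.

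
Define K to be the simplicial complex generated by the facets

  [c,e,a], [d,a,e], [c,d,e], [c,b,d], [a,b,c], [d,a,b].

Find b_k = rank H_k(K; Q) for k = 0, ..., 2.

Fix the vertex order a < b < c < d < e and write every simplex with vertices in increasing order. Then dim K = 2 and the simplices of K are:

  0-simplices (5): a, b, c, d, e
  1-simplices (9): ab, ac, ad, ae, bc, bd, cd, ce, de
  2-simplices (6): abc, abd, ace, ade, bcd, cde

Hence C_0 ≅ Z^5, C_1 ≅ Z^9, C_2 ≅ Z^6.

The boundary map ∂_1: C_1 → C_0 is given by ∂[p,q] = [q] − [p].
The 5×9 boundary matrix has rank 4 and Smith normal form diag(1,1,1,1).

∂_2: C_2 → C_1 sends each 2-simplex [p,q,r] to [q,r] − [p,r] + [p,q]. For instance
  ∂bcd = cd − bd + bc,
  ∂abd = bd − ad + ab.
This gives a 9×6 integer matrix of rank 5; reducing to Smith normal form yields diagonal entries (1,1,1,1,1).

Reading off H_k = ker ∂_k / im ∂_{k+1}:

  H_0: rank C_0 − rank ∂_1 = 5 − 4 = 1, and the invariant factors of ∂_1 are all 1, so H_0 = Z.
  H_1: rank ker ∂_1 − rank ∂_2 = (9 − 4) − 5 = 0, and the invariant factors of ∂_2 are all 1, so H_1 = 0.
  H_2: rank ker ∂_2 − rank ∂_3 = (6 − 5) − 0 = 1, and there is no ∂_3, so H_2 = Z.

As a check, the Euler characteristic is 5 − 9 + 6 = 2, which agrees with 1 − 0 + 1 = 2.

Hence the Betti numbers are b_0 = 1, b_1 = 0, b_2 = 1.

b_0 = 1, b_1 = 0, b_2 = 1.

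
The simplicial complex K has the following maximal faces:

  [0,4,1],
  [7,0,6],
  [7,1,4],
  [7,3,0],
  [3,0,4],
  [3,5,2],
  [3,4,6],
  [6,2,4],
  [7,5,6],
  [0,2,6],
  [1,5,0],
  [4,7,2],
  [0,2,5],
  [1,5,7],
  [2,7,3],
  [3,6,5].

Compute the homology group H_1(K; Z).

H_1 = Z^2.

Fix the vertex order 0 < 1 < 2 < 3 < 4 < 5 < 6 < 7 and write every simplex with vertices in increasing order. Then dim K = 2 and the simplices of K are:

  0-simplices (8): [0], [1], [2], [3], [4], [5], [6], [7]
  1-simplices (24): (24 of them)
  2-simplices (16): [0,1,4], [0,1,5], [0,2,5], [0,2,6], [0,3,4], [0,3,7], [0,6,7], [1,4,7], [1,5,7], [2,3,5], [2,3,7], [2,4,6], [2,4,7], [3,4,6], [3,5,6], [5,6,7]

so the chain groups are C_0 ≅ Z^8, C_1 ≅ Z^24, C_2 ≅ Z^16.

Boundary ∂_1: C_1 → C_0 sends each edge [p,q] (with p < q) to q − p.
The 8×24 boundary matrix has rank 7 and Smith normal form diag(1,1,1,1,1,1,1).

Boundary ∂_2: C_2 → C_1 sends each 2-simplex [p,q,r] to [q,r] − [p,r] + [p,q]. For instance
  ∂[1,4,7] = [4,7] − [1,7] + [1,4],
  ∂[5,6,7] = [6,7] − [5,7] + [5,6].
As a 24×16 matrix over Z this has rank 15, with invariant factors (1,1,1,1,1,1,1,1,1,1,1,1,1,1,1).

Computing H_k = (kernel of ∂_k) / (image of ∂_{k+1}):

  H_1: rank ker ∂_1 − rank ∂_2 = (24 − 7) − 15 = 2, and the invariant factors of ∂_2 are all 1, so H_1 = Z^2.

(K is a triangulation of the torus T^2.)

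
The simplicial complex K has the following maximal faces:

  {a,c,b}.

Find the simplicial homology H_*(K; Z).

We work with the vertex ordering a < b < c. The simplices of K, each written with vertices in increasing order, are:

  0-simplices (3): a, b, c
  1-simplices (3): ab, ac, bc
  2-simplices (1): abc

Hence C_0 ≅ Z^3, C_1 ≅ Z^3, C_2 ≅ Z^1.

The boundary map ∂_1: C_1 → C_0 is given by ∂[p,q] = [q] − [p].
As a 3×3 matrix over Z this has rank 2, with invariant factors (1,1).

∂_2: C_2 → C_1 maps a triangle to the signed sum of its edges. For instance
  ∂abc = bc − ac + ab.
The resulting 3×1 matrix has rank 1, and its Smith normal form has invariant factors (1).

Now H_k = ker ∂_k / im ∂_{k+1}, so:

  H_0: rank C_0 − rank ∂_1 = 3 − 2 = 1, and the invariant factors of ∂_1 are all 1, so H_0 ≅ Z.
  H_1: rank ker ∂_1 − rank ∂_2 = (3 − 2) − 1 = 0, and the invariant factors of ∂_2 are all 1, so H_1 ≅ 0.
  H_2: rank ker ∂_2 − rank ∂_3 = (1 − 1) − 0 = 0, and there is no ∂_3, so H_2 ≅ 0.

H_0 = Z,  H_1 = 0,  H_2 = 0.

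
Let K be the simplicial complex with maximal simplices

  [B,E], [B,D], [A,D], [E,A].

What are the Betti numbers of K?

b_0 = 1, b_1 = 1.

Fix the vertex order A < B < D < E and write every simplex with vertices in increasing order. Then dim K = 1 and the simplices of K are:

  0-simplices (4): A, B, D, E
  1-simplices (4): AD, AE, BD, BE

giving chain groups C_0 ≅ Z^4, C_1 ≅ Z^4.

Boundary ∂_1: C_1 → C_0 is given by ∂[p,q] = [q] − [p]. For instance
  ∂BE = E − B.
As a 4×4 matrix over Z this has rank 3, with invariant factors (1,1,1).

From H_k ≅ ker(∂_k) / im(∂_{k+1}) we obtain:

  H_0: rank C_0 − rank ∂_1 = 4 − 3 = 1, and the invariant factors of ∂_1 are all 1, so H_0 = Z.
  H_1: rank ker ∂_1 − rank ∂_2 = (4 − 3) − 0 = 1, and there is no ∂_2, so H_1 = Z.

Hence the Betti numbers are b_0 = 1, b_1 = 1.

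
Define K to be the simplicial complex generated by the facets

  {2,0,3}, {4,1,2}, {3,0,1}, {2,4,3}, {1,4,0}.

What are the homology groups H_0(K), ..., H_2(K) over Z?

H_0 ≅ Z,  H_1 ≅ Z,  H_2 = 0.

Order the vertices as 0 < 1 < 2 < 3 < 4. Listing each simplex with vertices in this order, K has dimension 2 with simplices:

  0-simplices (5): [0], [1], [2], [3], [4]
  1-simplices (10): [0,1], [0,2], [0,3], [0,4], [1,2], [1,3], [1,4], [2,3], [2,4], [3,4]
  2-simplices (5): [0,1,3], [0,1,4], [0,2,3], [1,2,4], [2,3,4]

Hence C_0 ≅ Z^5, C_1 ≅ Z^10, C_2 ≅ Z^5.

∂_1: C_1 → C_0 maps an edge to its endpoints' difference, ∂[p,q] = q − p. For instance
  ∂[0,1] = [1] − [0].
As a 5×10 matrix over Z this has rank 4, with invariant factors (1,1,1,1).

The boundary map ∂_2: C_2 → C_1 maps a triangle to the signed sum of its edges. For instance
  ∂[0,1,4] = [1,4] − [0,4] + [0,1],
  ∂[1,2,4] = [2,4] − [1,4] + [1,2].
The 10×5 boundary matrix has rank 5 and Smith normal form diag(1,1,1,1,1).

Computing H_k = (kernel of ∂_k) / (image of ∂_{k+1}):

  H_0: rank C_0 − rank ∂_1 = 5 − 4 = 1, and the invariant factors of ∂_1 are all 1, so H_0 ≅ Z.
  H_1: rank ker ∂_1 − rank ∂_2 = (10 − 4) − 5 = 1, and the invariant factors of ∂_2 are all 1, so H_1 ≅ Z.
  H_2: rank ker ∂_2 − rank ∂_3 = (5 − 5) − 0 = 0, and there is no ∂_3, so H_2 ≅ 0.

As a check, the Euler characteristic is 5 − 10 + 5 = 0, which agrees with 1 − 1 + 0 = 0.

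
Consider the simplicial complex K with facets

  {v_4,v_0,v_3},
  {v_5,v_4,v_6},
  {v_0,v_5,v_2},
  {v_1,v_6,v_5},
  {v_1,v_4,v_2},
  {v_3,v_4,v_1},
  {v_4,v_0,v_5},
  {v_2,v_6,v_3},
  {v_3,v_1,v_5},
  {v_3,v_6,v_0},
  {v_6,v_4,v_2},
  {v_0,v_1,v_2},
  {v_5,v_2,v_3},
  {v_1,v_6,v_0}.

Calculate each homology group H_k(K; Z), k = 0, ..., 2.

Order the vertices as v_0 < v_1 < v_2 < v_3 < v_4 < v_5 < v_6. Listing each simplex with vertices in this order, K has dimension 2 with simplices:

  0-simplices (7): [v_0], [v_1], [v_2], [v_3], [v_4], [v_5], [v_6]
  1-simplices (21): (21 of them)
  2-simplices (14): (14 of them)

giving chain groups C_0 ≅ Z^7, C_1 ≅ Z^21, C_2 ≅ Z^14.

∂_1: C_1 → C_0 is given by ∂[p,q] = [q] − [p]. For instance
  ∂[v_2,v_3] = [v_3] − [v_2].
As a 7×21 matrix over Z this has rank 6, with invariant factors (1,1,1,1,1,1).

Boundary ∂_2: C_2 → C_1 maps a triangle to the signed sum of its edges. For instance
  ∂[v_0,v_1,v_2] = [v_1,v_2] − [v_0,v_2] + [v_0,v_1],
  ∂[v_1,v_5,v_6] = [v_5,v_6] − [v_1,v_6] + [v_1,v_5].
The resulting 21×14 matrix has rank 13, and its Smith normal form has invariant factors (1,1,1,1,1,1,1,1,1,1,1,1,1).

Reading off H_k = ker ∂_k / im ∂_{k+1}:

  H_0: rank C_0 − rank ∂_1 = 7 − 6 = 1, and the invariant factors of ∂_1 are all 1, so H_0 ≅ Z.
  H_1: rank ker ∂_1 − rank ∂_2 = (21 − 6) − 13 = 2, and the invariant factors of ∂_2 are all 1, so H_1 ≅ Z^2.
  H_2: rank ker ∂_2 − rank ∂_3 = (14 − 13) − 0 = 1, and there is no ∂_3, so H_2 ≅ Z.

H_0 = Z,  H_1 = Z^2,  H_2 = Z.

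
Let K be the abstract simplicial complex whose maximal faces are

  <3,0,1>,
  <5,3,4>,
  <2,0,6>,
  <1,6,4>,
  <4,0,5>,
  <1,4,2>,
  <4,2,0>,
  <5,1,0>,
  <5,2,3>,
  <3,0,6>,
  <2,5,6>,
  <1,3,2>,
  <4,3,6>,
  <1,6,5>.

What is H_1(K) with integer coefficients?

Fix the vertex order 0 < 1 < 2 < 3 < 4 < 5 < 6 and write every simplex with vertices in increasing order. Then dim K = 2 and the simplices of K are:

  0-simplices (7): [0], [1], [2], [3], [4], [5], [6]
  1-simplices (21): [0,1], [0,2], [0,3], [0,4], [0,5], [0,6], [1,2], [1,3], [1,4], [1,5], [1,6], [2,3], [2,4], [2,5], [2,6], [3,4], [3,5], [3,6], [4,5], [4,6], [5,6]
  2-simplices (14): [0,1,3], [0,1,5], [0,2,4], [0,2,6], [0,3,6], [0,4,5], [1,2,3], [1,2,4], [1,4,6], [1,5,6], [2,3,5], [2,5,6], [3,4,5], [3,4,6]

giving chain groups C_0 ≅ Z^7, C_1 ≅ Z^21, C_2 ≅ Z^14.

The boundary map ∂_1: C_1 → C_0 maps an edge to its endpoints' difference, ∂[p,q] = q − p. For instance
  ∂[1,3] = [3] − [1].
The resulting 7×21 matrix has rank 6, and its Smith normal form has invariant factors (1,1,1,1,1,1).

Boundary ∂_2: C_2 → C_1 maps a triangle to the signed sum of its edges. For instance
  ∂[1,2,3] = [2,3] − [1,3] + [1,2],
  ∂[0,2,4] = [2,4] − [0,4] + [0,2].
As a 21×14 matrix over Z this has rank 13, with invariant factors (1,1,1,1,1,1,1,1,1,1,1,1,1).

Now H_k = ker ∂_k / im ∂_{k+1}, so:

  H_1: rank ker ∂_1 − rank ∂_2 = (21 − 6) − 13 = 2, and the invariant factors of ∂_2 are all 1, so H_1 = Z^2.

(K is a triangulation of the torus T^2.)

H_1 = Z^2.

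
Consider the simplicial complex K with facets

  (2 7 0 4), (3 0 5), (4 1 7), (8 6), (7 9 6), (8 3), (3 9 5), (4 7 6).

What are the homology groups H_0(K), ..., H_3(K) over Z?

H_0 = Z,  H_1 = Z^2,  H_2 = 0,  H_3 = 0.

Take the total order 0 < 1 < 2 < 3 < 4 < 5 < 6 < 7 < 8 < 9 on the vertex set. Then K (dimension 3) consists of the simplices:

  0-simplices (10): [0], [1], [2], [3], [4], [5], [6], [7], [8], [9]
  1-simplices (19): [0,2], [0,3], [0,4], [0,5], [0,7], [1,4], [1,7], [2,4], [2,7], [3,5], [3,8], [3,9], [4,6], [4,7], [5,9], [6,7], [6,8], [6,9], [7,9]
  2-simplices (9): [0,2,4], [0,2,7], [0,3,5], [0,4,7], [1,4,7], [2,4,7], [3,5,9], [4,6,7], [6,7,9]
  3-simplices (1): [0,2,4,7]

giving chain groups C_0 ≅ Z^10, C_1 ≅ Z^19, C_2 ≅ Z^9, C_3 ≅ Z^1.

Boundary ∂_1: C_1 → C_0 maps an edge to its endpoints' difference, ∂[p,q] = q − p.
The resulting 10×19 matrix has rank 9, and its Smith normal form has invariant factors (1,1,1,1,1,1,1,1,1).

Boundary ∂_2: C_2 → C_1 sends each 2-simplex [p,q,r] to [q,r] − [p,r] + [p,q]. For instance
  ∂[4,6,7] = [6,7] − [4,7] + [4,6],
  ∂[0,3,5] = [3,5] − [0,5] + [0,3].
The resulting 19×9 matrix has rank 8, and its Smith normal form has invariant factors (1,1,1,1,1,1,1,1).

∂_3: C_3 → C_2 sends each 3-simplex σ to the alternating sum Σ_i (−1)^i (σ with its i-th vertex removed). For instance
  ∂[0,2,4,7] = [2,4,7] − [0,4,7] + [0,2,7] − [0,2,4].
The 9×1 boundary matrix has rank 1 and Smith normal form diag(1).

From H_k ≅ ker(∂_k) / im(∂_{k+1}) we obtain:

  H_0: rank C_0 − rank ∂_1 = 10 − 9 = 1, and the invariant factors of ∂_1 are all 1, so H_0 ≅ Z.
  H_1: rank ker ∂_1 − rank ∂_2 = (19 − 9) − 8 = 2, and the invariant factors of ∂_2 are all 1, so H_1 ≅ Z^2.
  H_2: rank ker ∂_2 − rank ∂_3 = (9 − 8) − 1 = 0, and the invariant factors of ∂_3 are all 1, so H_2 ≅ 0.
  H_3: rank ker ∂_3 − rank ∂_4 = (1 − 1) − 0 = 0, and there is no ∂_4, so H_3 ≅ 0.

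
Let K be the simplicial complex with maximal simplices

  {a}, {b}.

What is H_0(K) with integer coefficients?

H_0 ≅ Z^2.

Fix the vertex order a < b and write every simplex with vertices in increasing order. Then dim K = 0 and the simplices of K are:

  0-simplices (2): a, b

Hence C_0 ≅ Z^2.

Now H_k = ker ∂_k / im ∂_{k+1}, so:

  H_0: rank C_0 − rank ∂_1 = 2 − 0 = 2, and there is no ∂_1, so H_0 = Z^2.

(K is a triangulation of a set of 2 points.)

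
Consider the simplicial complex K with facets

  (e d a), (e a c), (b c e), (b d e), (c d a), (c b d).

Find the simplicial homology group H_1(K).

H_1 ≅ 0.

Order the vertices as a < b < c < d < e. Listing each simplex with vertices in this order, K has dimension 2 with simplices:

  0-simplices (5): a, b, c, d, e
  1-simplices (9): ac, ad, ae, bc, bd, be, cd, ce, de
  2-simplices (6): acd, ace, ade, bcd, bce, bde

so the chain groups are C_0 ≅ Z^5, C_1 ≅ Z^9, C_2 ≅ Z^6.

Boundary ∂_1: C_1 → C_0 maps an edge to its endpoints' difference, ∂[p,q] = q − p. For instance
  ∂bd = d − b.
As a 5×9 matrix over Z this has rank 4, with invariant factors (1,1,1,1).

The boundary map ∂_2: C_2 → C_1 maps a triangle to the signed sum of its edges. For instance
  ∂ace = ce − ae + ac,
  ∂acd = cd − ad + ac.
This gives a 9×6 integer matrix of rank 5; reducing to Smith normal form yields diagonal entries (1,1,1,1,1).

Computing H_k = (kernel of ∂_k) / (image of ∂_{k+1}):

  H_1: rank ker ∂_1 − rank ∂_2 = (9 − 4) − 5 = 0, and the invariant factors of ∂_2 are all 1, so H_1 = 0.

(K is a triangulation of the 2-sphere S^2.)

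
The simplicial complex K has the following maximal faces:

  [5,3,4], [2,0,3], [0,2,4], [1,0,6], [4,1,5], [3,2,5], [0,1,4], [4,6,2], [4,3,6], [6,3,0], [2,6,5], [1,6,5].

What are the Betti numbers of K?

Fix the vertex order 0 < 1 < 2 < 3 < 4 < 5 < 6 and write every simplex with vertices in increasing order. Then dim K = 2 and the simplices of K are:

  0-simplices (7): [0], [1], [2], [3], [4], [5], [6]
  1-simplices (18): [0,1], [0,2], [0,3], [0,4], [0,6], [1,4], [1,5], [1,6], [2,3], [2,4], [2,5], [2,6], [3,4], [3,5], [3,6], [4,5], [4,6], [5,6]
  2-simplices (12): [0,1,4], [0,1,6], [0,2,3], [0,2,4], [0,3,6], [1,4,5], [1,5,6], [2,3,5], [2,4,6], [2,5,6], [3,4,5], [3,4,6]

Hence C_0 ≅ Z^7, C_1 ≅ Z^18, C_2 ≅ Z^12.

Boundary ∂_1: C_1 → C_0 maps an edge to its endpoints' difference, ∂[p,q] = q − p.
The 7×18 boundary matrix has rank 6 and Smith normal form diag(1,1,1,1,1,1).

∂_2: C_2 → C_1 acts by ∂[p,q,r] = [q,r] − [p,r] + [p,q]. For instance
  ∂[0,3,6] = [3,6] − [0,6] + [0,3],
  ∂[0,1,4] = [1,4] − [0,4] + [0,1].
As a 18×12 matrix over Z this has rank 12, with invariant factors (1,1,1,1,1,1,1,1,1,1,1,2).

Reading off H_k = ker ∂_k / im ∂_{k+1}:

  H_0: rank C_0 − rank ∂_1 = 7 − 6 = 1, and the invariant factors of ∂_1 are all 1, so H_0 ≅ Z.
  H_1: rank ker ∂_1 − rank ∂_2 = (18 − 6) − 12 = 0, and ∂_2 has invariant factor 2 > 1, so H_1 ≅ Z/2.
  H_2: rank ker ∂_2 − rank ∂_3 = (12 − 12) − 0 = 0, and there is no ∂_3, so H_2 ≅ 0.

As a check, the Euler characteristic is 7 − 18 + 12 = 1, which agrees with 1 − 0 + 0 = 1.
(K is a triangulation of the real projective plane RP^2.)

Hence the Betti numbers are b_0 = 1, b_1 = 0, b_2 = 0.

b_0 = 1, b_1 = 0, b_2 = 0.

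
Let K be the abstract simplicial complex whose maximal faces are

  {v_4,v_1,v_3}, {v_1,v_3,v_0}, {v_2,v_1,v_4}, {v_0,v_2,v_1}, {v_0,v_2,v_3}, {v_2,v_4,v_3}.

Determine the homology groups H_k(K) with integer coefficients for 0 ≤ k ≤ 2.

H_0 = Z,  H_1 = 0,  H_2 = Z.

K has 5 vertices, 9 edges, 6 triangles.
rank ∂_0 = 0, rank ∂_1 = 4 ⇒ b_0 = 5 − 0 − 4 = 1; all invariant factors of ∂_1 are 1 so no torsion. So H_0 = Z.
rank ∂_1 = 4, rank ∂_2 = 5 ⇒ b_1 = 9 − 4 − 5 = 0; all invariant factors of ∂_2 are 1 so no torsion. So H_1 = 0.
rank ∂_2 = 5, rank ∂_3 = 0 ⇒ b_2 = 6 − 5 − 0 = 1. So H_2 = Z.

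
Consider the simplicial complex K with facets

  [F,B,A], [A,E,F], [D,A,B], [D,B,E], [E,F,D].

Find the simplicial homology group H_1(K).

H_1 = Z.

Order the vertices as A < B < D < E < F. Listing each simplex with vertices in this order, K has dimension 2 with simplices:

  0-simplices (5): A, B, D, E, F
  1-simplices (10): AB, AD, AE, AF, BD, BE, BF, DE, DF, EF
  2-simplices (5): ABD, ABF, AEF, BDE, DEF

Hence C_0 ≅ Z^5, C_1 ≅ Z^10, C_2 ≅ Z^5.

∂_1: C_1 → C_0 maps an edge to its endpoints' difference, ∂[p,q] = q − p.
The resulting 5×10 matrix has rank 4, and its Smith normal form has invariant factors (1,1,1,1).

The boundary map ∂_2: C_2 → C_1 acts by ∂[p,q,r] = [q,r] − [p,r] + [p,q]. For instance
  ∂AEF = EF − AF + AE,
  ∂ABF = BF − AF + AB.
This gives a 10×5 integer matrix of rank 5; reducing to Smith normal form yields diagonal entries (1,1,1,1,1).

Computing H_k = (kernel of ∂_k) / (image of ∂_{k+1}):

  H_1: rank ker ∂_1 − rank ∂_2 = (10 − 4) − 5 = 1, and the invariant factors of ∂_2 are all 1, so H_1 ≅ Z.

(K is a triangulation of the Möbius band.)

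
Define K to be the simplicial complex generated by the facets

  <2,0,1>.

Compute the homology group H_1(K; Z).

K has 3 vertices, 3 edges, 1 triangle.
rank ∂_1 = 2, rank ∂_2 = 1 ⇒ b_1 = 3 − 2 − 1 = 0; all invariant factors of ∂_2 are 1 so no torsion. So H_1 ≅ 0.

H_1 ≅ 0.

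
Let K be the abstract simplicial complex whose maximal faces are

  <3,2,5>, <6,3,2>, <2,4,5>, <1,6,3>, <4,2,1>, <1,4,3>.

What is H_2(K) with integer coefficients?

We work with the vertex ordering 1 < 2 < 3 < 4 < 5 < 6. The simplices of K, each written with vertices in increasing order, are:

  0-simplices (6): [1], [2], [3], [4], [5], [6]
  1-simplices (12): [1,2], [1,3], [1,4], [1,6], [2,3], [2,4], [2,5], [2,6], [3,4], [3,5], [3,6], [4,5]
  2-simplices (6): [1,2,4], [1,3,4], [1,3,6], [2,3,5], [2,3,6], [2,4,5]

so the chain groups are C_0 ≅ Z^6, C_1 ≅ Z^12, C_2 ≅ Z^6.

Boundary ∂_1: C_1 → C_0 sends each edge [p,q] (with p < q) to q − p. For instance
  ∂[2,5] = [5] − [2].
This gives a 6×12 integer matrix of rank 5; reducing to Smith normal form yields diagonal entries (1,1,1,1,1).

The boundary map ∂_2: C_2 → C_1 acts by ∂[p,q,r] = [q,r] − [p,r] + [p,q]. For instance
  ∂[1,2,4] = [2,4] − [1,4] + [1,2],
  ∂[1,3,6] = [3,6] − [1,6] + [1,3].
The 12×6 boundary matrix has rank 6 and Smith normal form diag(1,1,1,1,1,1).

Computing H_k = (kernel of ∂_k) / (image of ∂_{k+1}):

  H_2: rank ker ∂_2 − rank ∂_3 = (6 − 6) − 0 = 0, and there is no ∂_3, so H_2 = 0.

(K is a triangulation of the cylinder S^1 x I.)

H_2 = 0.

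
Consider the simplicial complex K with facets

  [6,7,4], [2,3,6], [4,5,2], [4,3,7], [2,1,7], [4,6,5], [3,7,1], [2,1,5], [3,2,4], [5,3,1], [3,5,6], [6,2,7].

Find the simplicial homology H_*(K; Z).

H_0 = Z,  H_1 = Z/2Z,  H_2 = 0.

Order the vertices as 1 < 2 < 3 < 4 < 5 < 6 < 7. Listing each simplex with vertices in this order, K has dimension 2 with simplices:

  0-simplices (7): [1], [2], [3], [4], [5], [6], [7]
  1-simplices (18): [1,2], [1,3], [1,5], [1,7], [2,3], [2,4], [2,5], [2,6], [2,7], [3,4], [3,5], [3,6], [3,7], [4,5], [4,6], [4,7], [5,6], [6,7]
  2-simplices (12): [1,2,5], [1,2,7], [1,3,5], [1,3,7], [2,3,4], [2,3,6], [2,4,5], [2,6,7], [3,4,7], [3,5,6], [4,5,6], [4,6,7]

so the chain groups are C_0 ≅ Z^7, C_1 ≅ Z^18, C_2 ≅ Z^12.

The boundary map ∂_1: C_1 → C_0 maps an edge to its endpoints' difference, ∂[p,q] = q − p.
As a 7×18 matrix over Z this has rank 6, with invariant factors (1,1,1,1,1,1).

The boundary map ∂_2: C_2 → C_1 sends each 2-simplex [p,q,r] to [q,r] − [p,r] + [p,q]. For instance
  ∂[2,3,6] = [3,6] − [2,6] + [2,3],
  ∂[4,5,6] = [5,6] − [4,6] + [4,5].
The resulting 18×12 matrix has rank 12, and its Smith normal form has invariant factors (1,1,1,1,1,1,1,1,1,1,1,2).

Now H_k = ker ∂_k / im ∂_{k+1}, so:

  H_0: rank C_0 − rank ∂_1 = 7 − 6 = 1, and the invariant factors of ∂_1 are all 1, so H_0 ≅ Z.
  H_1: rank ker ∂_1 − rank ∂_2 = (18 − 6) − 12 = 0, and ∂_2 has invariant factor 2 > 1, so H_1 ≅ Z/2Z.
  H_2: rank ker ∂_2 − rank ∂_3 = (12 − 12) − 0 = 0, and there is no ∂_3, so H_2 ≅ 0.

As a check, the Euler characteristic is 7 − 18 + 12 = 1, which agrees with 1 − 0 + 0 = 1.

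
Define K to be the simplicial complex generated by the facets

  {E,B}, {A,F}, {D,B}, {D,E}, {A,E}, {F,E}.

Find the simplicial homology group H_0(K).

H_0 = Z.

K has 5 vertices, 6 edges.
rank ∂_0 = 0, rank ∂_1 = 4 ⇒ b_0 = 5 − 0 − 4 = 1; all invariant factors of ∂_1 are 1 so no torsion. So H_0 ≅ Z.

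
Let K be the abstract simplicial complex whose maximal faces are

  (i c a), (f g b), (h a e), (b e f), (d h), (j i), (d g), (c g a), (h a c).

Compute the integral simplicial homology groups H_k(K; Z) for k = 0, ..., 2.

Take the total order a < b < c < d < e < f < g < h < i < j on the vertex set. Then K (dimension 2) consists of the simplices:

  0-simplices (10): a, b, c, d, e, f, g, h, i, j
  1-simplices (17): ac, ae, ag, ah, ai, be, bf, bg, cg, ch, ci, dg, dh, ef, eh, fg, ij
  2-simplices (6): acg, ach, aci, aeh, bef, bfg

giving chain groups C_0 ≅ Z^10, C_1 ≅ Z^17, C_2 ≅ Z^6.

Boundary ∂_1: C_1 → C_0 maps an edge to its endpoints' difference, ∂[p,q] = q − p. For instance
  ∂ch = h − c.
This gives a 10×17 integer matrix of rank 9; reducing to Smith normal form yields diagonal entries (1,1,1,1,1,1,1,1,1).

The boundary map ∂_2: C_2 → C_1 acts by ∂[p,q,r] = [q,r] − [p,r] + [p,q]. For instance
  ∂aeh = eh − ah + ae,
  ∂bfg = fg − bg + bf.
The resulting 17×6 matrix has rank 6, and its Smith normal form has invariant factors (1,1,1,1,1,1).

Reading off H_k = ker ∂_k / im ∂_{k+1}:

  H_0: rank C_0 − rank ∂_1 = 10 − 9 = 1, and the invariant factors of ∂_1 are all 1, so H_0 ≅ Z.
  H_1: rank ker ∂_1 − rank ∂_2 = (17 − 9) − 6 = 2, and the invariant factors of ∂_2 are all 1, so H_1 ≅ Z^2.
  H_2: rank ker ∂_2 − rank ∂_3 = (6 − 6) − 0 = 0, and there is no ∂_3, so H_2 ≅ 0.

As a check, the Euler characteristic is 10 − 17 + 6 = -1, which agrees with 1 − 2 + 0 = -1.

H_0 = Z,  H_1 = Z^2,  H_2 = 0.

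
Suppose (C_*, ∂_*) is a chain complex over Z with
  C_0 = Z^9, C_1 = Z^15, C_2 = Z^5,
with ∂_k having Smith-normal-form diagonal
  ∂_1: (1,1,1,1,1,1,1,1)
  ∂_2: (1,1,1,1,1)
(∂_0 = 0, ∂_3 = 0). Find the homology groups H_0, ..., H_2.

H_0 ≅ Z,  H_1 ≅ Z^2,  H_2 = 0.

H_0: b_0 = 9 − 0 − 8 = 1; torsion from ∂_1 factors > 1: none. So H_0 ≅ Z.
H_1: b_1 = 15 − 8 − 5 = 2; torsion from ∂_2 factors > 1: none. So H_1 ≅ Z^2.
H_2: b_2 = 5 − 5 − 0 = 0; torsion from ∂_3 factors > 1: none. So H_2 ≅ 0.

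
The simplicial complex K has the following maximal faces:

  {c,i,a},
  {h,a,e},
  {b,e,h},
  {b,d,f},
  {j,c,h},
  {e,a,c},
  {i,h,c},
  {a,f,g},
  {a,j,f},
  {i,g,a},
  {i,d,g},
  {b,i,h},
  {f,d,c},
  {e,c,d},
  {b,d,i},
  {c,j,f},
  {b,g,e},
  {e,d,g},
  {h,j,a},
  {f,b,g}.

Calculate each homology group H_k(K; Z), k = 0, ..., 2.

H_0 = Z,  H_1 = Z ⊕ Z_2,  H_2 = 0.

We work with the vertex ordering a < b < c < d < e < f < g < h < i < j. The simplices of K, each written with vertices in increasing order, are:

  0-simplices (10): a, b, c, d, e, f, g, h, i, j
  1-simplices (30): ac, ae, af, ag, ah, ai, aj, bd, be, bf, bg, bh, bi, cd, ce, cf, ch, ci, cj, de, df, dg, di, eg, eh, fg, fj, gi, hi, hj
  2-simplices (20): ace, aci, aeh, afg, afj, agi, ahj, bdf, bdi, beg, beh, bfg, bhi, cde, cdf, cfj, chi, chj, deg, dgi

so the chain groups are C_0 ≅ Z^10, C_1 ≅ Z^30, C_2 ≅ Z^20.

Boundary ∂_1: C_1 → C_0 maps an edge to its endpoints' difference, ∂[p,q] = q − p. For instance
  ∂be = e − b.
This gives a 10×30 integer matrix of rank 9; reducing to Smith normal form yields diagonal entries (1,1,1,1,1,1,1,1,1).

Boundary ∂_2: C_2 → C_1 maps a triangle to the signed sum of its edges. For instance
  ∂deg = eg − dg + de,
  ∂dgi = gi − di + dg.
The resulting 30×20 matrix has rank 20, and its Smith normal form has invariant factors (1,1,1,1,1,1,1,1,1,1,1,1,1,1,1,1,1,1,1,2).

Reading off H_k = ker ∂_k / im ∂_{k+1}:

  H_0: rank C_0 − rank ∂_1 = 10 − 9 = 1, and the invariant factors of ∂_1 are all 1, so H_0 = Z.
  H_1: rank ker ∂_1 − rank ∂_2 = (30 − 9) − 20 = 1, and ∂_2 has invariant factor 2 > 1, so H_1 = Z ⊕ Z_2.
  H_2: rank ker ∂_2 − rank ∂_3 = (20 − 20) − 0 = 0, and there is no ∂_3, so H_2 = 0.

(K is a triangulation of the Klein bottle.)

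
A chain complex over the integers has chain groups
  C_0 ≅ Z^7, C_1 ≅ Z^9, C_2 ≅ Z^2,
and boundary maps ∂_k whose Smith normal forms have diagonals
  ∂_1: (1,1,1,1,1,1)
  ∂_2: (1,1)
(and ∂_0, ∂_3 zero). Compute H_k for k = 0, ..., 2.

H_0 = Z,  H_1 = Z,  H_2 = 0.

H_0: b_0 = 7 − 0 − 6 = 1; torsion from ∂_1 factors > 1: none. So H_0 = Z.
H_1: b_1 = 9 − 6 − 2 = 1; torsion from ∂_2 factors > 1: none. So H_1 = Z.
H_2: b_2 = 2 − 2 − 0 = 0; torsion from ∂_3 factors > 1: none. So H_2 = 0.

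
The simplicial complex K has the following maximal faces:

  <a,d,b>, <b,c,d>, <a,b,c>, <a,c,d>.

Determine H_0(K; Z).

K has 4 vertices, 6 edges, 4 triangles.
rank ∂_0 = 0, rank ∂_1 = 3 ⇒ b_0 = 4 − 0 − 3 = 1; all invariant factors of ∂_1 are 1 so no torsion. So H_0 ≅ Z.

H_0 = Z.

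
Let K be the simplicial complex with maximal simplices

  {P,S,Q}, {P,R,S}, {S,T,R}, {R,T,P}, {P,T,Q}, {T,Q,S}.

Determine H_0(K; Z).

H_0 = Z.

We work with the vertex ordering P < Q < R < S < T. The simplices of K, each written with vertices in increasing order, are:

  0-simplices (5): P, Q, R, S, T
  1-simplices (9): PQ, PR, PS, PT, QS, QT, RS, RT, ST
  2-simplices (6): PQS, PQT, PRS, PRT, QST, RST

so the chain groups are C_0 ≅ Z^5, C_1 ≅ Z^9, C_2 ≅ Z^6.

Boundary ∂_1: C_1 → C_0 is given by ∂[p,q] = [q] − [p].
This gives a 5×9 integer matrix of rank 4; reducing to Smith normal form yields diagonal entries (1,1,1,1).

Boundary ∂_2: C_2 → C_1 sends each 2-simplex [p,q,r] to [q,r] − [p,r] + [p,q]. For instance
  ∂PRS = RS − PS + PR,
  ∂RST = ST − RT + RS.
The resulting 9×6 matrix has rank 5, and its Smith normal form has invariant factors (1,1,1,1,1).

Now H_k = ker ∂_k / im ∂_{k+1}, so:

  H_0: rank C_0 − rank ∂_1 = 5 − 4 = 1, and the invariant factors of ∂_1 are all 1, so H_0 ≅ Z.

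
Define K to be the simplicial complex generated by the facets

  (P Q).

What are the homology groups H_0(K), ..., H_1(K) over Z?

We work with the vertex ordering P < Q. The simplices of K, each written with vertices in increasing order, are:

  0-simplices (2): P, Q
  1-simplices (1): PQ

Hence C_0 ≅ Z^2, C_1 ≅ Z^1.

Boundary ∂_1: C_1 → C_0 maps an edge to its endpoints' difference, ∂[p,q] = q − p. For instance
  ∂PQ = Q − P.
As a 2×1 matrix over Z this has rank 1, with invariant factors (1).

From H_k ≅ ker(∂_k) / im(∂_{k+1}) we obtain:

  H_0: rank C_0 − rank ∂_1 = 2 − 1 = 1, and the invariant factors of ∂_1 are all 1, so H_0 = Z.
  H_1: rank ker ∂_1 − rank ∂_2 = (1 − 1) − 0 = 0, and there is no ∂_2, so H_1 = 0.

As a check, the Euler characteristic is 2 − 1 = 1, which agrees with 1 − 0 = 1.

H_0 ≅ Z,  H_1 = 0.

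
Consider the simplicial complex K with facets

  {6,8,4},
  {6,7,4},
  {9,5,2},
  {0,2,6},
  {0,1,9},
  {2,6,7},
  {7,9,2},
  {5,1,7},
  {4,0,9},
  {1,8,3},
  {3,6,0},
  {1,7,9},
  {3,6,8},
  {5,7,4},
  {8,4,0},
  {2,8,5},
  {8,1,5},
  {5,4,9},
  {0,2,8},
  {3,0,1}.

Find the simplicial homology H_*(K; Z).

H_0 ≅ Z,  H_1 ≅ Z ⊕ Z_2,  H_2 = 0.

We work with the vertex ordering 0 < 1 < 2 < 3 < 4 < 5 < 6 < 7 < 8 < 9. The simplices of K, each written with vertices in increasing order, are:

  0-simplices (10): [0], [1], [2], [3], [4], [5], [6], [7], [8], [9]
  1-simplices (30): (30 of them)
  2-simplices (20): (20 of them)

giving chain groups C_0 ≅ Z^10, C_1 ≅ Z^30, C_2 ≅ Z^20.

Boundary ∂_1: C_1 → C_0 sends each edge [p,q] (with p < q) to q − p.
As a 10×30 matrix over Z this has rank 9, with invariant factors (1,1,1,1,1,1,1,1,1).

Boundary ∂_2: C_2 → C_1 acts by ∂[p,q,r] = [q,r] − [p,r] + [p,q]. For instance
  ∂[0,1,3] = [1,3] − [0,3] + [0,1],
  ∂[2,5,9] = [5,9] − [2,9] + [2,5].
The 30×20 boundary matrix has rank 20 and Smith normal form diag(1,1,1,1,1,1,1,1,1,1,1,1,1,1,1,1,1,1,1,2).

From H_k ≅ ker(∂_k) / im(∂_{k+1}) we obtain:

  H_0: rank C_0 − rank ∂_1 = 10 − 9 = 1, and the invariant factors of ∂_1 are all 1, so H_0 = Z.
  H_1: rank ker ∂_1 − rank ∂_2 = (30 − 9) − 20 = 1, and ∂_2 has invariant factor 2 > 1, so H_1 = Z ⊕ Z_2.
  H_2: rank ker ∂_2 − rank ∂_3 = (20 − 20) − 0 = 0, and there is no ∂_3, so H_2 = 0.

As a check, the Euler characteristic is 10 − 30 + 20 = 0, which agrees with 1 − 1 + 0 = 0.
(K is a triangulation of the Klein bottle.)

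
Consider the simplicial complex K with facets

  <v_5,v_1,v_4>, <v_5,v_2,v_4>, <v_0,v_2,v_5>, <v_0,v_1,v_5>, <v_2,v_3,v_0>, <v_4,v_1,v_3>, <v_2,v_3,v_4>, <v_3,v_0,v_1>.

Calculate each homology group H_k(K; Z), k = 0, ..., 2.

Take the total order v_0 < v_1 < v_2 < v_3 < v_4 < v_5 on the vertex set. Then K (dimension 2) consists of the simplices:

  0-simplices (6): [v_0], [v_1], [v_2], [v_3], [v_4], [v_5]
  1-simplices (12): [v_0,v_1], [v_0,v_2], [v_0,v_3], [v_0,v_5], [v_1,v_3], [v_1,v_4], [v_1,v_5], [v_2,v_3], [v_2,v_4], [v_2,v_5], [v_3,v_4], [v_4,v_5]
  2-simplices (8): [v_0,v_1,v_3], [v_0,v_1,v_5], [v_0,v_2,v_3], [v_0,v_2,v_5], [v_1,v_3,v_4], [v_1,v_4,v_5], [v_2,v_3,v_4], [v_2,v_4,v_5]

so the chain groups are C_0 ≅ Z^6, C_1 ≅ Z^12, C_2 ≅ Z^8.

Boundary ∂_1: C_1 → C_0 is given by ∂[p,q] = [q] − [p].
As a 6×12 matrix over Z this has rank 5, with invariant factors (1,1,1,1,1).

The boundary map ∂_2: C_2 → C_1 acts by ∂[p,q,r] = [q,r] − [p,r] + [p,q]. For instance
  ∂[v_0,v_2,v_5] = [v_2,v_5] − [v_0,v_5] + [v_0,v_2],
  ∂[v_0,v_1,v_5] = [v_1,v_5] − [v_0,v_5] + [v_0,v_1].
The 12×8 boundary matrix has rank 7 and Smith normal form diag(1,1,1,1,1,1,1).

From H_k ≅ ker(∂_k) / im(∂_{k+1}) we obtain:

  H_0: rank C_0 − rank ∂_1 = 6 − 5 = 1, and the invariant factors of ∂_1 are all 1, so H_0 = Z.
  H_1: rank ker ∂_1 − rank ∂_2 = (12 − 5) − 7 = 0, and the invariant factors of ∂_2 are all 1, so H_1 = 0.
  H_2: rank ker ∂_2 − rank ∂_3 = (8 − 7) − 0 = 1, and there is no ∂_3, so H_2 = Z.

As a check, the Euler characteristic is 6 − 12 + 8 = 2, which agrees with 1 − 0 + 1 = 2.

H_0 = Z,  H_1 = 0,  H_2 = Z.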